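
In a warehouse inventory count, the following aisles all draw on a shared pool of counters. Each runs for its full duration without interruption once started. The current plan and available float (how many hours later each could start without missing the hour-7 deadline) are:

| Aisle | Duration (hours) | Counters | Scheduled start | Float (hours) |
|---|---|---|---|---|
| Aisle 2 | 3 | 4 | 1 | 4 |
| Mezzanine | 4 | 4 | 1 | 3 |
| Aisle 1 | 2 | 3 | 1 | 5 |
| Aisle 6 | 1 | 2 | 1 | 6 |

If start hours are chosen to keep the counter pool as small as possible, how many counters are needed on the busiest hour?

7

Early-start (Aisle 2@1, Mezzanine@1, Aisle 1@1, Aisle 6@1) gives peak 13: h1:13  h2:11  h3:8  h4:4  h5:0  h6:0  h7:0.
Shift Mezzanine→4, Aisle 6→3.
Schedule Aisle 2@1, Mezzanine@4, Aisle 1@1, Aisle 6@3: h1:7  h2:7  h3:6  h4:4  h5:4  h6:4  h7:4 — peak 7.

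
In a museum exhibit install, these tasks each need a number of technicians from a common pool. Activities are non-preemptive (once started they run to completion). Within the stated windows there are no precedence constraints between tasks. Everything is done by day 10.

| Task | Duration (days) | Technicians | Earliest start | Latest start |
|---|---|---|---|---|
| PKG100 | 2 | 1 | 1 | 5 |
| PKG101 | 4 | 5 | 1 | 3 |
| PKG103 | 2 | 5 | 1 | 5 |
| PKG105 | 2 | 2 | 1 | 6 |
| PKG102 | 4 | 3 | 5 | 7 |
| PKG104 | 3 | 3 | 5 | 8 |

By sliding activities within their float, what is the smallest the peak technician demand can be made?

Early-start (PKG100@1, PKG101@1, PKG103@1, PKG105@1, PKG102@5, PKG104@5) gives peak 13: d1:13  d2:13  d3:5  d4:5  d5:6  d6:6  d7:6  d8:3  d9:0  d10:0.
Shift PKG103→5, PKG105→3, PKG102→7, PKG104→7.
Schedule PKG100@1, PKG101@1, PKG103@5, PKG105@3, PKG102@7, PKG104@7: d1:6  d2:6  d3:7  d4:7  d5:5  d6:5  d7:6  d8:6  d9:6  d10:3 — peak 7.

7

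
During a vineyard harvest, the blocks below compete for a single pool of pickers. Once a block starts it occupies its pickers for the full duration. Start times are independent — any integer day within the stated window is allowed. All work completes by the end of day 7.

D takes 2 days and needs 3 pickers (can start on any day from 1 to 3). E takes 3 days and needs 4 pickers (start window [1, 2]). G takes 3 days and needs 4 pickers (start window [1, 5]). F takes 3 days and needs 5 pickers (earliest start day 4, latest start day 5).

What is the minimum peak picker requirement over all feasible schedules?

9

Early-start (D@1, E@1, G@1, F@4) gives peak 11: d1:11  d2:11  d3:8  d4:5  d5:5  d6:5  d7:0.
Shift G→3.
Schedule D@1, E@1, G@3, F@4: d1:7  d2:7  d3:8  d4:9  d5:9  d6:5  d7:0 — peak 9.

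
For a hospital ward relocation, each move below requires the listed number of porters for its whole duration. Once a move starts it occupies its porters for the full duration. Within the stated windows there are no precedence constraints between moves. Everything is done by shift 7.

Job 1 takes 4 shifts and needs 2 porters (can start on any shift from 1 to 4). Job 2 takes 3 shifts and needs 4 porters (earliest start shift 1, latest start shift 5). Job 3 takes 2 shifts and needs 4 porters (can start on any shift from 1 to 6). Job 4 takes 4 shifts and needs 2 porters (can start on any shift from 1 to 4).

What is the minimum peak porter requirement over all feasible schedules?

6

Early-start (Job 1@1, Job 2@1, Job 3@1, Job 4@1) gives peak 12: s1:12  s2:12  s3:8  s4:4  s5:0  s6:0  s7:0.
Shift Job 3→5, Job 4→4.
Schedule Job 1@1, Job 2@1, Job 3@5, Job 4@4: s1:6  s2:6  s3:6  s4:4  s5:6  s6:6  s7:2 — peak 6.
Total porter-shifts = 36 over 7 shifts ⇒ peak ≥ ⌈36/7⌉ = 6, so 6 is optimal.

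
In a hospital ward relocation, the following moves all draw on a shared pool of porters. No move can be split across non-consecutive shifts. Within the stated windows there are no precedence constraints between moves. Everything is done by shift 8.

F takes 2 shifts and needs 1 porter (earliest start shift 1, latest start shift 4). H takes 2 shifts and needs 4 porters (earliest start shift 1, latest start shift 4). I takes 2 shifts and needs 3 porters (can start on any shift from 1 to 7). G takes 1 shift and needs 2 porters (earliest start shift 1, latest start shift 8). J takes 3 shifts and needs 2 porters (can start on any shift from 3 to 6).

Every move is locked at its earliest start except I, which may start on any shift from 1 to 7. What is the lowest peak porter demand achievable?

7

I@1: s1:10  s2:8  s3:2  s4:2  s5:2  s6:0  s7:0  s8:0 → peak 10
I@2: s1:7  s2:8  s3:5  s4:2  s5:2  s6:0  s7:0  s8:0 → peak 8
I@3: s1:7  s2:5  s3:5  s4:5  s5:2  s6:0  s7:0  s8:0 → peak 7
I@4: s1:7  s2:5  s3:2  s4:5  s5:5  s6:0  s7:0  s8:0 → peak 7
I@5: s1:7  s2:5  s3:2  s4:2  s5:5  s6:3  s7:0  s8:0 → peak 7
I@6: s1:7  s2:5  s3:2  s4:2  s5:2  s6:3  s7:3  s8:0 → peak 7
I@7: s1:7  s2:5  s3:2  s4:2  s5:2  s6:0  s7:3  s8:3 → peak 7
Best is I@3, peak 7.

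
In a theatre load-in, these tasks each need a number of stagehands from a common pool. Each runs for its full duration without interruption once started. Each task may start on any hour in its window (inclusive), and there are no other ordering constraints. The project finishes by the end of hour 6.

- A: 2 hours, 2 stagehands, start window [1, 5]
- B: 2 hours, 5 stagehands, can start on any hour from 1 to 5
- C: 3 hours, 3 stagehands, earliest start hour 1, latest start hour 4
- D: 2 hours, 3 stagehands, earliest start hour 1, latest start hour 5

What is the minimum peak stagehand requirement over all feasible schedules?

Early-start (A@1, B@1, C@1, D@1) gives peak 13: h1:13  h2:13  h3:3  h4:0  h5:0  h6:0.
Shift B→5, D→3.
Schedule A@1, B@5, C@1, D@3: h1:5  h2:5  h3:6  h4:3  h5:5  h6:5 — peak 6.

6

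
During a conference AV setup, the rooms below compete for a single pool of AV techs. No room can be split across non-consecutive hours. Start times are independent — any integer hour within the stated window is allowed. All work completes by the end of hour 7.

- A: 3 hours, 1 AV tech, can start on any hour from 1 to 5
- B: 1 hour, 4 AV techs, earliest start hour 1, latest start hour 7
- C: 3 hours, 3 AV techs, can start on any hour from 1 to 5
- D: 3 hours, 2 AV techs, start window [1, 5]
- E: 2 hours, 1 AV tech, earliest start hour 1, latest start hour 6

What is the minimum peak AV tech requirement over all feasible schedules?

4

Early-start (A@1, B@1, C@1, D@1, E@1) gives peak 11: h1:11  h2:7  h3:6  h4:0  h5:0  h6:0  h7:0.
Shift B→4, D→5, E→5.
Schedule A@1, B@4, C@1, D@5, E@5: h1:4  h2:4  h3:4  h4:4  h5:3  h6:3  h7:2 — peak 4.
Total AV tech-hours = 24 over 7 hours ⇒ peak ≥ ⌈24/7⌉ = 4, so 4 is optimal.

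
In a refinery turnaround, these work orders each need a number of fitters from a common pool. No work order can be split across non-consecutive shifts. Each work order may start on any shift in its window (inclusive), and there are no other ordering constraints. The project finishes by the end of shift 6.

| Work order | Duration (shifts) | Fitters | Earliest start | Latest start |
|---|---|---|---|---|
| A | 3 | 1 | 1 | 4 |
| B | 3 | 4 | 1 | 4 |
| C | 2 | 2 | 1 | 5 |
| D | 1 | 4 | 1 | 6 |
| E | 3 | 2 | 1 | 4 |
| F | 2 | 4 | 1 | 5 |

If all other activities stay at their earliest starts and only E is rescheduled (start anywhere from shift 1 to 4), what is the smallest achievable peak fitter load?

E@1: s1:17  s2:13  s3:7  s4:0  s5:0  s6:0 → peak 17
E@2: s1:15  s2:13  s3:7  s4:2  s5:0  s6:0 → peak 15
E@3: s1:15  s2:11  s3:7  s4:2  s5:2  s6:0 → peak 15
E@4: s1:15  s2:11  s3:5  s4:2  s5:2  s6:2 → peak 15
Best is E@2, peak 15.

15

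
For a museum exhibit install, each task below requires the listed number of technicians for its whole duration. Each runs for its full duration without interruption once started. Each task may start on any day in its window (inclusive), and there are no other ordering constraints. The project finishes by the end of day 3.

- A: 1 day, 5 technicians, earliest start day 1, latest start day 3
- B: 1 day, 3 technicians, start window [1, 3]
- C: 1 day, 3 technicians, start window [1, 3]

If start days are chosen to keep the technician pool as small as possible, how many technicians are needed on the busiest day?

5

Early-start (A@1, B@1, C@1) gives peak 11: d1:11  d2:0  d3:0.
Shift B→2, C→3.
Schedule A@1, B@2, C@3: d1:5  d2:3  d3:3 — peak 5.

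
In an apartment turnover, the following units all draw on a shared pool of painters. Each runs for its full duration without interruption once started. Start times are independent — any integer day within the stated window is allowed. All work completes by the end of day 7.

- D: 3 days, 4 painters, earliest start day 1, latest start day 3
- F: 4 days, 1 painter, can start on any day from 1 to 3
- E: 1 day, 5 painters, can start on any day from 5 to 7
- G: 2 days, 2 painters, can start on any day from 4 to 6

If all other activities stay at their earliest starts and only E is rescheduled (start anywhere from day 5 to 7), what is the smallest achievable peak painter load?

5

E@5: d1:5  d2:5  d3:5  d4:3  d5:7  d6:0  d7:0 → peak 7
E@6: d1:5  d2:5  d3:5  d4:3  d5:2  d6:5  d7:0 → peak 5
E@7: d1:5  d2:5  d3:5  d4:3  d5:2  d6:0  d7:5 → peak 5
Best is E@6, peak 5.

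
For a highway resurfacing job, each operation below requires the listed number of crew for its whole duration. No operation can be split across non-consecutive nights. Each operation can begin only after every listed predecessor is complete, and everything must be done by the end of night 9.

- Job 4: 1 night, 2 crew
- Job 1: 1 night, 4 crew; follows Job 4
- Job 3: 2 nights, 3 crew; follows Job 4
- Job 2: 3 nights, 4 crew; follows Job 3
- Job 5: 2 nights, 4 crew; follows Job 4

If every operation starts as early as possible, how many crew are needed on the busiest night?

11

Early-start schedule: Job 4@1, Job 1@2, Job 3@2, Job 2@4, Job 5@2.
Load per night: night 1: 2, night 2: 11, night 3: 7, night 4: 4, night 5: 4, night 6: 4, night 7: 0, night 8: 0, night 9: 0.
Peak is 11.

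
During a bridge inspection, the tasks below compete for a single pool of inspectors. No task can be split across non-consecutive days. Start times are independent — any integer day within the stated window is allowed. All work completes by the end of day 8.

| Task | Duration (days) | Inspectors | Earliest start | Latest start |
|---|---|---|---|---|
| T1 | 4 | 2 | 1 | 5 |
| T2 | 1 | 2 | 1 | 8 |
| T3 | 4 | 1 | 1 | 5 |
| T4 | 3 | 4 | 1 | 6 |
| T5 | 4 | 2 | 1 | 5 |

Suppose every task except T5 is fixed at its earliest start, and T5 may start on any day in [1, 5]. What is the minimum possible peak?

9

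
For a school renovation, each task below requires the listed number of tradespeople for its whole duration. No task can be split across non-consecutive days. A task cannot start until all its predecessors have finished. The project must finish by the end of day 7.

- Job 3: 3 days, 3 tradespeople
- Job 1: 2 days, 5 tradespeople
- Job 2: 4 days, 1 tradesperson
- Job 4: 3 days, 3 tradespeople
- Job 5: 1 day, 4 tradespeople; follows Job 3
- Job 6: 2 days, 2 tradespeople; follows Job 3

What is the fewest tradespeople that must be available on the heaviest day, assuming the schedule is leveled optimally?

7

Early-start (Job 3@1, Job 1@1, Job 2@1, Job 4@1, Job 5@4, Job 6@4) gives peak 12: d1:12  d2:12  d3:7  d4:7  d5:2  d6:0  d7:0.
Shift Job 1→4, Job 5→6, Job 6→5.
Schedule Job 3@1, Job 1@4, Job 2@1, Job 4@1, Job 5@6, Job 6@5: d1:7  d2:7  d3:7  d4:6  d5:7  d6:6  d7:0 — peak 7.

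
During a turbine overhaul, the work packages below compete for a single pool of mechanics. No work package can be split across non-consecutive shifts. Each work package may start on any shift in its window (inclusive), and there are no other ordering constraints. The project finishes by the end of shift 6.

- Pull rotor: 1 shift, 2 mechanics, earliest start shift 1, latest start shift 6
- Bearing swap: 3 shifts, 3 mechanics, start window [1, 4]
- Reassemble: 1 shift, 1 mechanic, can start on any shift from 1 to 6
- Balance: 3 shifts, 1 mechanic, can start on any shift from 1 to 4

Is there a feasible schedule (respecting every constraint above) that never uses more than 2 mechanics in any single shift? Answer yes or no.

Total mechanic-shifts = 15; over 6 shifts the average is 15/6 > 2, so some shift must exceed 2.

no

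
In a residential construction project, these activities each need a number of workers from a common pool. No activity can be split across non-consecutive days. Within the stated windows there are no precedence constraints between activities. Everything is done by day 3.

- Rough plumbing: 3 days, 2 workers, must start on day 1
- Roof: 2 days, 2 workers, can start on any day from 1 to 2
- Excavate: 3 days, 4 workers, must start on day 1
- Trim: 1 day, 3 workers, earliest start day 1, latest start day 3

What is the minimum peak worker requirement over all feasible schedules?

9

Early-start (Rough plumbing@1, Roof@1, Excavate@1, Trim@1) gives peak 11: d1:11  d2:8  d3:6.
Shift Trim→3.
Schedule Rough plumbing@1, Roof@1, Excavate@1, Trim@3: d1:8  d2:8  d3:9 — peak 9.
Total worker-days = 25 over 3 days ⇒ peak ≥ ⌈25/3⌉ = 9, so 9 is optimal.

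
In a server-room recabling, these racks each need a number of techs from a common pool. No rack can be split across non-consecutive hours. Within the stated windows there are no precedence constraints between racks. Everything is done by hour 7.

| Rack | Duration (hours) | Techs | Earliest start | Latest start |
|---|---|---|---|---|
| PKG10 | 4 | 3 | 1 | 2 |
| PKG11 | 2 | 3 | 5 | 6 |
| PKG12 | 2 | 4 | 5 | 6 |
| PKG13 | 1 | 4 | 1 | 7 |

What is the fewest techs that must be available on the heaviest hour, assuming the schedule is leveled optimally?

7

Schedule PKG10@1, PKG11@5, PKG12@5, PKG13@1: h1:7  h2:3  h3:3  h4:3  h5:7  h6:7  h7:0 — peak 7.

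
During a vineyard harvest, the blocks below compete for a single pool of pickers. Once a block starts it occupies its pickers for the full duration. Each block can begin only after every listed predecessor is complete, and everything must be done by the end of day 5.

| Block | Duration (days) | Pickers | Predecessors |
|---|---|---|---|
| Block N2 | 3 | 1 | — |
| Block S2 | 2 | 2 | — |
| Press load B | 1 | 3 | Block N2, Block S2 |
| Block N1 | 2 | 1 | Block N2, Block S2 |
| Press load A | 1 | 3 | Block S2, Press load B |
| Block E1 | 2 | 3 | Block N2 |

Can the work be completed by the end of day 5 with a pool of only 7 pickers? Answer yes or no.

Schedule Block N2@1, Block S2@1, Press load B@4, Block N1@4, Press load A@5, Block E1@4: d1:3  d2:3  d3:1  d4:7  d5:7 — peak 7 ≤ 7.

yes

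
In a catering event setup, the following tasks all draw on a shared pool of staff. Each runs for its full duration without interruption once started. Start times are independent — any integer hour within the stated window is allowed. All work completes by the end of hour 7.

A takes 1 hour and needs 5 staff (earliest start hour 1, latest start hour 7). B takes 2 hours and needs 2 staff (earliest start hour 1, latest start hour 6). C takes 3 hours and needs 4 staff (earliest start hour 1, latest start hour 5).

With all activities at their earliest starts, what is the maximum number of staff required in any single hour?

11

Early-start schedule: A@1, B@1, C@1.
Load per hour: hour 1: 11, hour 2: 6, hour 3: 4, hour 4: 0, hour 5: 0, hour 6: 0, hour 7: 0.
Peak is 11.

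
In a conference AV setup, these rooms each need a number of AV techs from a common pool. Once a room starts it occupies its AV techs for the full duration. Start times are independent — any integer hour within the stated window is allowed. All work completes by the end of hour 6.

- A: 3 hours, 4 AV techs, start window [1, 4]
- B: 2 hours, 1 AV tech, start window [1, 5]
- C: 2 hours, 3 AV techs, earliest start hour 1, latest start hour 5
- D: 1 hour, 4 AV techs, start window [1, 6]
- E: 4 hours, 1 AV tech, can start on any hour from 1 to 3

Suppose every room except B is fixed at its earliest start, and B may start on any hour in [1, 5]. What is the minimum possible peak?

B@1: h1:13  h2:9  h3:5  h4:1  h5:0  h6:0 → peak 13
B@2: h1:12  h2:9  h3:6  h4:1  h5:0  h6:0 → peak 12
B@3: h1:12  h2:8  h3:6  h4:2  h5:0  h6:0 → peak 12
B@4: h1:12  h2:8  h3:5  h4:2  h5:1  h6:0 → peak 12
B@5: h1:12  h2:8  h3:5  h4:1  h5:1  h6:1 → peak 12
Best is B@2, peak 12.

12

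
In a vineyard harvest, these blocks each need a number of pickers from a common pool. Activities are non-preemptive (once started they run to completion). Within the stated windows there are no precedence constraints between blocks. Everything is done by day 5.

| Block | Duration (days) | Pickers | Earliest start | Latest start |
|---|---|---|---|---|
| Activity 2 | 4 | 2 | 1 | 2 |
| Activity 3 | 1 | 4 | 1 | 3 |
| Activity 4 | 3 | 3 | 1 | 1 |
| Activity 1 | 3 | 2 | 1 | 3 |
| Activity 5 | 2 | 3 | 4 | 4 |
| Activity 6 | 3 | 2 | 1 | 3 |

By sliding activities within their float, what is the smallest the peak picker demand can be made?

9

Early-start (Activity 2@1, Activity 3@1, Activity 4@1, Activity 1@1, Activity 5@4, Activity 6@1) gives peak 13: d1:13  d2:9  d3:9  d4:5  d5:3.
Shift Activity 1→2, Activity 6→2.
Schedule Activity 2@1, Activity 3@1, Activity 4@1, Activity 1@2, Activity 5@4, Activity 6@2: d1:9  d2:9  d3:9  d4:9  d5:3 — peak 9.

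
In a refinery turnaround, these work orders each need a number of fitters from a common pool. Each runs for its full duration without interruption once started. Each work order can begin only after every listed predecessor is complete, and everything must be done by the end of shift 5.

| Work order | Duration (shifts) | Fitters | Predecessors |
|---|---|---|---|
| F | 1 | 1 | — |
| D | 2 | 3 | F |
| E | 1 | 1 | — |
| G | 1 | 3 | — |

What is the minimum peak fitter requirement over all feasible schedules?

Early-start (F@1, D@2, E@1, G@1) gives peak 5: s1:5  s2:3  s3:3  s4:0  s5:0.
Shift G→4.
Schedule F@1, D@2, E@1, G@4: s1:2  s2:3  s3:3  s4:3  s5:0 — peak 3.
Total fitter-shifts = 11 over 5 shifts ⇒ peak ≥ ⌈11/5⌉ = 3, so 3 is optimal.

3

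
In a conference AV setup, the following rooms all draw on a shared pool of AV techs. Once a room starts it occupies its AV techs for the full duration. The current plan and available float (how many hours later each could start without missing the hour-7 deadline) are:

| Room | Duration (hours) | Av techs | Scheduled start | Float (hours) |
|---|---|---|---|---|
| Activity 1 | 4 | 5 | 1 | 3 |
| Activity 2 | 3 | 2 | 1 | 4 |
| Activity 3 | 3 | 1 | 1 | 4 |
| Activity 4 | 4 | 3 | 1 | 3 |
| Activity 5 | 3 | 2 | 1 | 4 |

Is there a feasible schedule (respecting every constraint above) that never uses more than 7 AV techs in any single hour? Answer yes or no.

no

The minimum achievable peak is 8; 7 < 8, so no feasible schedule stays within the cap.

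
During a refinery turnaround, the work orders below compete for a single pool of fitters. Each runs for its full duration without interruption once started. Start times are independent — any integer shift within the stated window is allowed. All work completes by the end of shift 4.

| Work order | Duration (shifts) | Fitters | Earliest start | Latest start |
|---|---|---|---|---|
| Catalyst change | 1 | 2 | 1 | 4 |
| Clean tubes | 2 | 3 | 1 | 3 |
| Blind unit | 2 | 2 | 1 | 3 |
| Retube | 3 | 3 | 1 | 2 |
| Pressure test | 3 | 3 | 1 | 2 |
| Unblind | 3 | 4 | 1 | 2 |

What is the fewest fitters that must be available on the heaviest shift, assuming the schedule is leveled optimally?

13

Early-start (Catalyst change@1, Clean tubes@1, Blind unit@1, Retube@1, Pressure test@1, Unblind@1) gives peak 17: s1:17  s2:15  s3:10  s4:0.
Shift Blind unit→3, Unblind→2.
Schedule Catalyst change@1, Clean tubes@1, Blind unit@3, Retube@1, Pressure test@1, Unblind@2: s1:11  s2:13  s3:12  s4:6 — peak 13.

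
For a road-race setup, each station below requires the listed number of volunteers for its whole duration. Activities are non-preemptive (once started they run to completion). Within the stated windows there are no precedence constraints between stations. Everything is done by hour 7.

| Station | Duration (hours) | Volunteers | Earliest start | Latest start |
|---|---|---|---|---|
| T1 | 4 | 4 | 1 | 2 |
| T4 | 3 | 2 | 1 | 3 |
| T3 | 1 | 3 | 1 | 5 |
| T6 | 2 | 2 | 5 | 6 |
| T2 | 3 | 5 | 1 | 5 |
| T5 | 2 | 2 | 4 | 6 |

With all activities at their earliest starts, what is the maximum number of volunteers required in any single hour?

Early-start schedule: T1@1, T4@1, T3@1, T6@5, T2@1, T5@4.
Load per hour: hour 1: 14, hour 2: 11, hour 3: 11, hour 4: 6, hour 5: 4, hour 6: 2, hour 7: 0.
Peak is 14.

14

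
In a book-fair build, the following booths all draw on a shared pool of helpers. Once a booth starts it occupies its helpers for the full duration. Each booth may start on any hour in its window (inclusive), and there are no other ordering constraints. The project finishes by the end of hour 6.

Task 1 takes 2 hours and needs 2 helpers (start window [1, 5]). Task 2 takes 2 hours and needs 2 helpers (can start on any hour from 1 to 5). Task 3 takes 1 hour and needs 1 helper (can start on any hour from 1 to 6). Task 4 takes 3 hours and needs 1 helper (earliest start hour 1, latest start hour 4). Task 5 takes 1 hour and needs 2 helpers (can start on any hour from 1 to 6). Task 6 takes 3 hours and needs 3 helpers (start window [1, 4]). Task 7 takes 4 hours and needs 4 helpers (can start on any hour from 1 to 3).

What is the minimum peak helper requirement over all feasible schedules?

Early-start (Task 1@1, Task 2@1, Task 3@1, Task 4@1, Task 5@1, Task 6@1, Task 7@1) gives peak 15: h1:15  h2:12  h3:8  h4:4  h5:0  h6:0.
Shift Task 5→2, Task 6→4, Task 7→3.
Schedule Task 1@1, Task 2@1, Task 3@1, Task 4@1, Task 5@2, Task 6@4, Task 7@3: h1:6  h2:7  h3:5  h4:7  h5:7  h6:7 — peak 7.
Total helper-hours = 39 over 6 hours ⇒ peak ≥ ⌈39/6⌉ = 7, so 7 is optimal.

7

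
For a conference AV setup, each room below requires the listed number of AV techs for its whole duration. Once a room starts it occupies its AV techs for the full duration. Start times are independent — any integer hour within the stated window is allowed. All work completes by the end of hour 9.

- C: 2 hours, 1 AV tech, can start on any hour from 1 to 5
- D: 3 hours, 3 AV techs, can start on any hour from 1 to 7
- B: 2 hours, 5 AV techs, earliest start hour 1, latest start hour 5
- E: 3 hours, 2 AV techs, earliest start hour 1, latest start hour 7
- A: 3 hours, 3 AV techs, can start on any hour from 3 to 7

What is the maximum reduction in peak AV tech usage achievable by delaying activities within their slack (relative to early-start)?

Early-start peak: h1:11  h2:11  h3:8  h4:3  h5:3  h6:0  h7:0  h8:0  h9:0 ⇒ 11.
Leveled (C@1, D@1, B@4, E@6, A@6): h1:4  h2:4  h3:3  h4:5  h5:5  h6:5  h7:5  h8:5  h9:0 ⇒ 5.
Reduction 11 − 5 = 6.

6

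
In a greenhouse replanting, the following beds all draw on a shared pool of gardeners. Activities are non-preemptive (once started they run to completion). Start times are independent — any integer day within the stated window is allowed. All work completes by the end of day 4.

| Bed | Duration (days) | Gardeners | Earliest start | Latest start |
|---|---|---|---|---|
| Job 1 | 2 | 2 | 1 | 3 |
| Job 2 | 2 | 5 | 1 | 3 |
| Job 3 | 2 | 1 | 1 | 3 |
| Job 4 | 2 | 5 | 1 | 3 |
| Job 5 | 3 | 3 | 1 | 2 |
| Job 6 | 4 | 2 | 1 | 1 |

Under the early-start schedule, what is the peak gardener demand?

18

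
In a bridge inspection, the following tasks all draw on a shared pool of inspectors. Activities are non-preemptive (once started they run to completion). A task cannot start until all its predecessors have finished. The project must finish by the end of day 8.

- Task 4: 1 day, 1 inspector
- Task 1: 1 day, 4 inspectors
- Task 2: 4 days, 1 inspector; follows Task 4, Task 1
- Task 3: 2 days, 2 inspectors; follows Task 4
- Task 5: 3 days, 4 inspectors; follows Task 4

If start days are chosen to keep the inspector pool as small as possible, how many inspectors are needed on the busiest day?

5

Early-start (Task 4@1, Task 1@1, Task 2@2, Task 3@2, Task 5@2) gives peak 7: d1:5  d2:7  d3:7  d4:5  d5:1  d6:0  d7:0  d8:0.
Shift Task 5→4.
Schedule Task 4@1, Task 1@1, Task 2@2, Task 3@2, Task 5@4: d1:5  d2:3  d3:3  d4:5  d5:5  d6:4  d7:0  d8:0 — peak 5.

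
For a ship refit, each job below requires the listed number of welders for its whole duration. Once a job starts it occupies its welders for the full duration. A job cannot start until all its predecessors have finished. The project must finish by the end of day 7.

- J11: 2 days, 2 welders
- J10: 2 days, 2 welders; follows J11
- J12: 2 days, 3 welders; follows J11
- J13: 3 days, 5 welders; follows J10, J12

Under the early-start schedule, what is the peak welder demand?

5

Early-start schedule: J11@1, J10@3, J12@3, J13@5.
Load per day: day 1: 2, day 2: 2, day 3: 5, day 4: 5, day 5: 5, day 6: 5, day 7: 5.
Peak is 5.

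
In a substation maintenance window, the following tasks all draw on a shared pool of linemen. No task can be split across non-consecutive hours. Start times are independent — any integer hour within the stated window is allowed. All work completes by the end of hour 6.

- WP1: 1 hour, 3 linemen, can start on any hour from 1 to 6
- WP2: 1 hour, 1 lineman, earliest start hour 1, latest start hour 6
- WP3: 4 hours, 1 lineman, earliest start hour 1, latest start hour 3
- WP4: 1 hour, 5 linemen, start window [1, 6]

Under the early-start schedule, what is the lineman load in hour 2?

1

At early start, hour 2 has: WP3.
Demand: 1 = 1.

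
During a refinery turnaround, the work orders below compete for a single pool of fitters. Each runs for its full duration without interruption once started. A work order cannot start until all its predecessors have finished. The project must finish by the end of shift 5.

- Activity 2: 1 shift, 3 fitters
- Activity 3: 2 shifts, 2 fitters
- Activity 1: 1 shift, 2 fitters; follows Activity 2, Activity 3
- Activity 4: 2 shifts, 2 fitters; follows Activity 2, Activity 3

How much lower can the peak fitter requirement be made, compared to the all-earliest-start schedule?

1

Early-start peak: s1:5  s2:2  s3:4  s4:2  s5:0 ⇒ 5.
Leveled (Activity 2@1, Activity 3@2, Activity 1@4, Activity 4@4): s1:3  s2:2  s3:2  s4:4  s5:2 ⇒ 4.
Reduction 5 − 4 = 1.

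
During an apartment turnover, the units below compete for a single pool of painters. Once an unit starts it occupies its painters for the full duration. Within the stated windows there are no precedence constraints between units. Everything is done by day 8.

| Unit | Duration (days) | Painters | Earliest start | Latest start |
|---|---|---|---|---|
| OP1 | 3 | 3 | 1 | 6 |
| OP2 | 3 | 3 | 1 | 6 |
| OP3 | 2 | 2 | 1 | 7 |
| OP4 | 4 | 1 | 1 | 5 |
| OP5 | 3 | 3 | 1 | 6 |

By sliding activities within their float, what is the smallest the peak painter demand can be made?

6

Early-start (OP1@1, OP2@1, OP3@1, OP4@1, OP5@1) gives peak 12: d1:12  d2:12  d3:10  d4:1  d5:0  d6:0  d7:0  d8:0.
Shift OP3→4, OP4→4, OP5→4.
Schedule OP1@1, OP2@1, OP3@4, OP4@4, OP5@4: d1:6  d2:6  d3:6  d4:6  d5:6  d6:4  d7:1  d8:0 — peak 6.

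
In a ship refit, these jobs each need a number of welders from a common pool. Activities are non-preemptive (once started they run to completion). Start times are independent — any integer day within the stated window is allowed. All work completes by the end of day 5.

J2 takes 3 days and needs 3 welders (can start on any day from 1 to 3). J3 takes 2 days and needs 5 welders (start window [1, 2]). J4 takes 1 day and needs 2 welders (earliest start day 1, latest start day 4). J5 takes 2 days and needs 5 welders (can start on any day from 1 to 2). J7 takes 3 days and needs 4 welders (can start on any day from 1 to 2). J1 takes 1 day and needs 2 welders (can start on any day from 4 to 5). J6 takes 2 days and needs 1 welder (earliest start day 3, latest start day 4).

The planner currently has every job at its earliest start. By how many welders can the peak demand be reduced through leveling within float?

Early-start peak: d1:19  d2:17  d3:8  d4:3  d5:0 ⇒ 19.
Leveled (J2@3, J3@1, J4@1, J5@1, J7@2, J1@4, J6@3): d1:12  d2:14  d3:8  d4:10  d5:3 ⇒ 14.
Reduction 19 − 14 = 5.

5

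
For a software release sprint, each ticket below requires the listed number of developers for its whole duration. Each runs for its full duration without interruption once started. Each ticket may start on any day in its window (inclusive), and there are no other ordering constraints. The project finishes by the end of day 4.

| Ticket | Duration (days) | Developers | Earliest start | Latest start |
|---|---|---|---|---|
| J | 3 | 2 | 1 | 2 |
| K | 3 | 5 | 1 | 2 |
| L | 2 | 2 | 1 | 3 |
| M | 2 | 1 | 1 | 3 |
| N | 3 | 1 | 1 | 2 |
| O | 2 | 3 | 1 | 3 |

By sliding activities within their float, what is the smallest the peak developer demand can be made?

Early-start (J@1, K@1, L@1, M@1, N@1, O@1) gives peak 14: d1:14  d2:14  d3:8  d4:0.
Shift O→3.
Schedule J@1, K@1, L@1, M@1, N@1, O@3: d1:11  d2:11  d3:11  d4:3 — peak 11.

11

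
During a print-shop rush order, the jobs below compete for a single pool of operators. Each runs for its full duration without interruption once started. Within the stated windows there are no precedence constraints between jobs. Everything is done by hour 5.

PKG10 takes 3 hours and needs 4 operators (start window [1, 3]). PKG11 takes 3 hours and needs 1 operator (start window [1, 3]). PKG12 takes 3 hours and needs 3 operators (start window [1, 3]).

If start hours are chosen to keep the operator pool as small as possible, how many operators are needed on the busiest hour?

8

Schedule PKG10@1, PKG11@1, PKG12@1: h1:8  h2:8  h3:8  h4:0  h5:0 — peak 8.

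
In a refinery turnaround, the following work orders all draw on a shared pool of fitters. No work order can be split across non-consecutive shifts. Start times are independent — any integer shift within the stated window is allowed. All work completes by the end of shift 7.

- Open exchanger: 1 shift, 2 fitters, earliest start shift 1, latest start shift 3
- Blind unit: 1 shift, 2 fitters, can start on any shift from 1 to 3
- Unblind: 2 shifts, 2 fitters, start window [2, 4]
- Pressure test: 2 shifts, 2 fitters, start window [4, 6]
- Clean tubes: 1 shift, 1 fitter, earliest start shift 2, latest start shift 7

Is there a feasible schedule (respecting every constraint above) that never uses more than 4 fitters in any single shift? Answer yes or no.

yes

Schedule Open exchanger@1, Blind unit@2, Unblind@3, Pressure test@5, Clean tubes@7: s1:2  s2:2  s3:2  s4:2  s5:2  s6:2  s7:1 — peak 2 ≤ 4.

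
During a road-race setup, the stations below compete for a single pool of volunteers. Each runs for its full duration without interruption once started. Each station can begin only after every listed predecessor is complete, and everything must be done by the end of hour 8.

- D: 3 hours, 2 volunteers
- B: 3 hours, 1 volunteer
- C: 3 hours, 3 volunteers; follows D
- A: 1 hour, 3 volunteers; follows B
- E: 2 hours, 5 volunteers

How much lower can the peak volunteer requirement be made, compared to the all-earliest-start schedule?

2

Early-start peak: h1:8  h2:8  h3:3  h4:6  h5:3  h6:3  h7:0  h8:0 ⇒ 8.
Leveled (D@1, B@1, C@4, A@4, E@7): h1:3  h2:3  h3:3  h4:6  h5:3  h6:3  h7:5  h8:5 ⇒ 6.
Reduction 8 − 6 = 2.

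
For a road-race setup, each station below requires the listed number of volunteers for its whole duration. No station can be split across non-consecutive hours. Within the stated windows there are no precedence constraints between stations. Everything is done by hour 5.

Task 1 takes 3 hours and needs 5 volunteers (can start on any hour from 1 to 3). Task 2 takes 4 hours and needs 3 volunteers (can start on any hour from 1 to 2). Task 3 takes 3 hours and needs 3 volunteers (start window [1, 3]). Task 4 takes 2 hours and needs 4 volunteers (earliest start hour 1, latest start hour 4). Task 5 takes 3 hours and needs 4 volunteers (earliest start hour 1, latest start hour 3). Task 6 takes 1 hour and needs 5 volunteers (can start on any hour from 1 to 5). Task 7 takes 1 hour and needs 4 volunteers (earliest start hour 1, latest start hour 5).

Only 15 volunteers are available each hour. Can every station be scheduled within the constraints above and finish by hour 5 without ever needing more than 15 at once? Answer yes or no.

Schedule Task 1@1, Task 2@1, Task 3@1, Task 4@1, Task 5@3, Task 6@4, Task 7@5: h1:15  h2:15  h3:15  h4:12  h5:8 — peak 15 ≤ 15.

yes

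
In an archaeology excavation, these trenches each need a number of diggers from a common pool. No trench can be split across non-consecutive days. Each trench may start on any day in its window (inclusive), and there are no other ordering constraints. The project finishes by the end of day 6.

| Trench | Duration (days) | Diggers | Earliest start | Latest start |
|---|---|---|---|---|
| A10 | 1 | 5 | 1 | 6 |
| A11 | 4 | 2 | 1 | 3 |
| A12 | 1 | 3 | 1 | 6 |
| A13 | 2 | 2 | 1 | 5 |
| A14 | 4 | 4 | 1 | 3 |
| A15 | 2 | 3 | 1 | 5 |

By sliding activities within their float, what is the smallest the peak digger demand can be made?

8

Early-start (A10@1, A11@1, A12@1, A13@1, A14@1, A15@1) gives peak 19: d1:19  d2:11  d3:6  d4:6  d5:0  d6:0.
Shift A12→2, A13→2, A14→3, A15→5.
Schedule A10@1, A11@1, A12@2, A13@2, A14@3, A15@5: d1:7  d2:7  d3:8  d4:6  d5:7  d6:7 — peak 8.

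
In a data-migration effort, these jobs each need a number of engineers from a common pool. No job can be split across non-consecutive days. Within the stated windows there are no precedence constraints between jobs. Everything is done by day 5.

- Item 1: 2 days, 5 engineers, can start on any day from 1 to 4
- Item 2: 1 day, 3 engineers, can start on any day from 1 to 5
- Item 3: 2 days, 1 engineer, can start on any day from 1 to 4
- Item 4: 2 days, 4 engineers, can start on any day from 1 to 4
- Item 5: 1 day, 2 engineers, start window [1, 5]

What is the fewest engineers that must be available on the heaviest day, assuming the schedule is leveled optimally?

Early-start (Item 1@1, Item 2@1, Item 3@1, Item 4@1, Item 5@1) gives peak 15: d1:15  d2:10  d3:0  d4:0  d5:0.
Shift Item 2→3, Item 3→4, Item 4→4, Item 5→3.
Schedule Item 1@1, Item 2@3, Item 3@4, Item 4@4, Item 5@3: d1:5  d2:5  d3:5  d4:5  d5:5 — peak 5.
Total engineer-days = 25 over 5 days ⇒ peak ≥ ⌈25/5⌉ = 5, so 5 is optimal.

5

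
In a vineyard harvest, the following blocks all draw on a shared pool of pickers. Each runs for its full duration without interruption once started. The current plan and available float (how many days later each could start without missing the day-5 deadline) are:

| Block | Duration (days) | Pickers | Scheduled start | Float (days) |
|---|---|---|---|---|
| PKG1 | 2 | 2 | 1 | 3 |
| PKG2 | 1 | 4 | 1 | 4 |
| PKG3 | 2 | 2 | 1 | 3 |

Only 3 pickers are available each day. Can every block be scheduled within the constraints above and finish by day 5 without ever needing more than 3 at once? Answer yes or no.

no

The minimum achievable peak is 4; 3 < 4, so no feasible schedule stays within the cap.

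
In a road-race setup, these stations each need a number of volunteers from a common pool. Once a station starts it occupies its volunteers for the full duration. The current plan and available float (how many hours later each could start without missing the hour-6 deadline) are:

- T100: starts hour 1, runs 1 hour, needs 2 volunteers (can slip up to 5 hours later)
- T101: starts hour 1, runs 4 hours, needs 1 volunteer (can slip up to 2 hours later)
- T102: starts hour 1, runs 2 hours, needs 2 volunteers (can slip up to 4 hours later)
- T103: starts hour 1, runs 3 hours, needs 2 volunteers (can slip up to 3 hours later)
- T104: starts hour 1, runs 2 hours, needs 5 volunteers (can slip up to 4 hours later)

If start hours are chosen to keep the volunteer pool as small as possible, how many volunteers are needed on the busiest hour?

5

Early-start (T100@1, T101@1, T102@1, T103@1, T104@1) gives peak 12: h1:12  h2:10  h3:3  h4:1  h5:0  h6:0.
Shift T103→2, T104→5.
Schedule T100@1, T101@1, T102@1, T103@2, T104@5: h1:5  h2:5  h3:3  h4:3  h5:5  h6:5 — peak 5.
Total volunteer-hours = 26 over 6 hours ⇒ peak ≥ ⌈26/6⌉ = 5, so 5 is optimal.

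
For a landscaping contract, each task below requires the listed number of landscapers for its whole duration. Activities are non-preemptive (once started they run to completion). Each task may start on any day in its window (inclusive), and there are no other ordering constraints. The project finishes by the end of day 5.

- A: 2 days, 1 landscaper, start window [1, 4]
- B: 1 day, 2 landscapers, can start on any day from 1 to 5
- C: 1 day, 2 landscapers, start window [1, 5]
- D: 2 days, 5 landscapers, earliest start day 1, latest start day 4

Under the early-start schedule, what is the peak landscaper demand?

10

Early-start schedule: A@1, B@1, C@1, D@1.
Load per day: day 1: 10, day 2: 6, day 3: 0, day 4: 0, day 5: 0.
Peak is 10.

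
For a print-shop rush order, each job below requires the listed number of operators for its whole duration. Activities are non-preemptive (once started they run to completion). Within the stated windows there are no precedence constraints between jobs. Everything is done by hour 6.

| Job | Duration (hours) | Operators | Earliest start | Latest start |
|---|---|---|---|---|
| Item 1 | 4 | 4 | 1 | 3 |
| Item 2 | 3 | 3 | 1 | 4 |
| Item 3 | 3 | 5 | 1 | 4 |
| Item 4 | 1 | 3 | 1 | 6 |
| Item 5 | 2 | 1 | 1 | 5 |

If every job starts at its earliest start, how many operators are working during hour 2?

13

At early start, hour 2 has: Item 1, Item 2, Item 3, Item 5.
Demand: 4 + 3 + 5 + 1 = 13.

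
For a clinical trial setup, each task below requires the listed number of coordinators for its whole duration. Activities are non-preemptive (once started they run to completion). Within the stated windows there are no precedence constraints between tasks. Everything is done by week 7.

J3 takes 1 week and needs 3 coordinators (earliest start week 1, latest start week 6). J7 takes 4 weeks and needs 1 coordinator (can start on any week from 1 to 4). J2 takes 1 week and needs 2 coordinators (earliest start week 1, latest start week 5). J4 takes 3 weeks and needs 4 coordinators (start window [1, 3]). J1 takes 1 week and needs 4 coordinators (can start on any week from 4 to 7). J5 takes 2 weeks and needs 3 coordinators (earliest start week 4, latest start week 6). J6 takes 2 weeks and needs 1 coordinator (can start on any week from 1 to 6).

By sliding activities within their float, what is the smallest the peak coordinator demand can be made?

Early-start (J3@1, J7@1, J2@1, J4@1, J1@4, J5@4, J6@1) gives peak 11: w1:11  w2:6  w3:5  w4:8  w5:3  w6:0  w7:0.
Shift J2→5, J4→2, J1→7, J5→5, J6→6.
Schedule J3@1, J7@1, J2@5, J4@2, J1@7, J5@5, J6@6: w1:4  w2:5  w3:5  w4:5  w5:5  w6:4  w7:5 — peak 5.
Total coordinator-weeks = 33 over 7 weeks ⇒ peak ≥ ⌈33/7⌉ = 5, so 5 is optimal.

5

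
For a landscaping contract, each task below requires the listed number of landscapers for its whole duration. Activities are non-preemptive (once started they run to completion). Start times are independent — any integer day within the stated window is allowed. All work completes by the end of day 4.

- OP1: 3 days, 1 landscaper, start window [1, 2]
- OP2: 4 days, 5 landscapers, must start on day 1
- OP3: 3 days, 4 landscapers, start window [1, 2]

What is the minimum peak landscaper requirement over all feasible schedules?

10

Schedule OP1@1, OP2@1, OP3@1: d1:10  d2:10  d3:10  d4:5 — peak 10.
No arrangement of the 4 feasible schedules does better.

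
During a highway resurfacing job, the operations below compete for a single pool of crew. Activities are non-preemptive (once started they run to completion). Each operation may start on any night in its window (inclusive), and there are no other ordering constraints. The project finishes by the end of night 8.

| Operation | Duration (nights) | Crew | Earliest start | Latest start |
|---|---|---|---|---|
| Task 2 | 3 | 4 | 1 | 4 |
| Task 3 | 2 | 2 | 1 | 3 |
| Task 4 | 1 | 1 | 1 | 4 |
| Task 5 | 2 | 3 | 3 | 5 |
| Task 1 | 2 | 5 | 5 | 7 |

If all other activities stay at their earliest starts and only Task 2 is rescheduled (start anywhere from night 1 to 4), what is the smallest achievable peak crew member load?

7

Task 2@1: n1:7  n2:6  n3:7  n4:3  n5:5  n6:5  n7:0  n8:0 → peak 7
Task 2@2: n1:3  n2:6  n3:7  n4:7  n5:5  n6:5  n7:0  n8:0 → peak 7
Task 2@3: n1:3  n2:2  n3:7  n4:7  n5:9  n6:5  n7:0  n8:0 → peak 9
Task 2@4: n1:3  n2:2  n3:3  n4:7  n5:9  n6:9  n7:0  n8:0 → peak 9
Best is Task 2@1, peak 7.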